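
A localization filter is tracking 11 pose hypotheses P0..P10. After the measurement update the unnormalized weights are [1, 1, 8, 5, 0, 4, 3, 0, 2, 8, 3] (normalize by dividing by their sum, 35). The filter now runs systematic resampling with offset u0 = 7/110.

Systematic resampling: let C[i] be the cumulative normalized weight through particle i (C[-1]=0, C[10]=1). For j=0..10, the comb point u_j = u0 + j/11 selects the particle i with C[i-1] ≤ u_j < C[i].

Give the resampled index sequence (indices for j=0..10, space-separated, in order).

C = [1/35, 2/35, 2/7, 3/7, 3/7, 19/35, 22/35, 22/35, 24/35, 32/35, 1]
j=0: u_0=7/110 ∈ [2/35, 2/7) → index 2
j=1: u_1=17/110 ∈ [2/35, 2/7) → index 2
j=2: u_2=27/110 ∈ [2/35, 2/7) → index 2
j=3: u_3=37/110 ∈ [2/7, 3/7) → index 3
j=4: u_4=47/110 ∈ [2/7, 3/7) → index 3
j=5: u_5=57/110 ∈ [3/7, 19/35) → index 5
j=6: u_6=67/110 ∈ [19/35, 22/35) → index 6
j=7: u_7=7/10 ∈ [24/35, 32/35) → index 9
j=8: u_8=87/110 ∈ [24/35, 32/35) → index 9
j=9: u_9=97/110 ∈ [24/35, 32/35) → index 9
j=10: u_10=107/110 ∈ [32/35, 1) → index 10

2 2 2 3 3 5 6 9 9 9 10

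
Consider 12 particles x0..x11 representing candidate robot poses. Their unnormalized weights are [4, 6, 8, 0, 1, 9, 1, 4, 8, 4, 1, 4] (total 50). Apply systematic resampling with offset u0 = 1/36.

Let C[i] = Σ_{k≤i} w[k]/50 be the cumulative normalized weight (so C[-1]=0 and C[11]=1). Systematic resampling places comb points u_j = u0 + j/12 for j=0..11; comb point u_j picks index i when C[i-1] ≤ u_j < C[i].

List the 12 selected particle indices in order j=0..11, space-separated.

C = [2/25, 1/5, 9/25, 9/25, 19/50, 14/25, 29/50, 33/50, 41/50, 9/10, 23/25, 1]
j=0: u_0=1/36 ∈ [0, 2/25) → index 0
j=1: u_1=1/9 ∈ [2/25, 1/5) → index 1
j=2: u_2=7/36 ∈ [2/25, 1/5) → index 1
j=3: u_3=5/18 ∈ [1/5, 9/25) → index 2
j=4: u_4=13/36 ∈ [9/25, 19/50) → index 4
j=5: u_5=4/9 ∈ [19/50, 14/25) → index 5
j=6: u_6=19/36 ∈ [19/50, 14/25) → index 5
j=7: u_7=11/18 ∈ [29/50, 33/50) → index 7
j=8: u_8=25/36 ∈ [33/50, 41/50) → index 8
j=9: u_9=7/9 ∈ [33/50, 41/50) → index 8
j=10: u_10=31/36 ∈ [41/50, 9/10) → index 9
j=11: u_11=17/18 ∈ [23/25, 1) → index 11

0 1 1 2 4 5 5 7 8 8 9 11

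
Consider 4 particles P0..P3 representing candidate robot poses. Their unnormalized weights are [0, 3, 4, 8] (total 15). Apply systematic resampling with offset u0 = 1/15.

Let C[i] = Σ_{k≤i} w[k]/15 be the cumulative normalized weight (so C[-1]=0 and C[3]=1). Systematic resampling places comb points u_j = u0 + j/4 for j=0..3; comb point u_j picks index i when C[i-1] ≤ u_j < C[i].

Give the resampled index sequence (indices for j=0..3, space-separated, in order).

1 2 3 3

C = [0, 1/5, 7/15, 1]
j=0: u_0=1/15 ∈ [0, 1/5) → index 1
j=1: u_1=19/60 ∈ [1/5, 7/15) → index 2
j=2: u_2=17/30 ∈ [7/15, 1) → index 3
j=3: u_3=49/60 ∈ [7/15, 1) → index 3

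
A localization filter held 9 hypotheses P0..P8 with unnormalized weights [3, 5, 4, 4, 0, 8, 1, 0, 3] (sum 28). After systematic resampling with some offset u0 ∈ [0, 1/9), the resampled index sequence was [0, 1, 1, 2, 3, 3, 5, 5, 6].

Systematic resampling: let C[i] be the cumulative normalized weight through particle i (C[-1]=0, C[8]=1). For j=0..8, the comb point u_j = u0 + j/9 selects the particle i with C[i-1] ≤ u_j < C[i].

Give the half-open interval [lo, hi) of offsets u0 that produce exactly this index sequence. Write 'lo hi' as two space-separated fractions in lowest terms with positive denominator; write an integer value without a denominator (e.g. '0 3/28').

C = [3/28, 2/7, 3/7, 4/7, 4/7, 6/7, 25/28, 25/28, 1]
j=0 picked index 0: u0 ∈ [0, 3/28)
j=1 picked index 1: u0 ∈ [-1/252, 11/63)
j=2 picked index 1: u0 ∈ [-29/252, 4/63)
j=3 picked index 2: u0 ∈ [-1/21, 2/21)
j=4 picked index 3: u0 ∈ [-1/63, 8/63)
j=5 picked index 3: u0 ∈ [-8/63, 1/63)
j=6 picked index 5: u0 ∈ [-2/21, 4/21)
j=7 picked index 5: u0 ∈ [-13/63, 5/63)
j=8 picked index 6: u0 ∈ [-2/63, 1/252)
intersection: [0, 1/252)

0 1/252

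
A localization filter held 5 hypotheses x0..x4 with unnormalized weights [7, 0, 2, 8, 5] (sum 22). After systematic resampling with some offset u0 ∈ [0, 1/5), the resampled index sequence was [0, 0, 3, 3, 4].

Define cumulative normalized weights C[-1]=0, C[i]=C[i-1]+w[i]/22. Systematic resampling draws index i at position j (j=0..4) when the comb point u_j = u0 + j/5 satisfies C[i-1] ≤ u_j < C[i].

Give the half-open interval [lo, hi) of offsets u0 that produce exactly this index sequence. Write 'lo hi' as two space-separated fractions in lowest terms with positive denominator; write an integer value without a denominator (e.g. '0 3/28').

1/110 13/110

C = [7/22, 7/22, 9/22, 17/22, 1]
j=0 picked index 0: u0 ∈ [0, 7/22)
j=1 picked index 0: u0 ∈ [-1/5, 13/110)
j=2 picked index 3: u0 ∈ [1/110, 41/110)
j=3 picked index 3: u0 ∈ [-21/110, 19/110)
j=4 picked index 4: u0 ∈ [-3/110, 1/5)
intersection: [1/110, 13/110)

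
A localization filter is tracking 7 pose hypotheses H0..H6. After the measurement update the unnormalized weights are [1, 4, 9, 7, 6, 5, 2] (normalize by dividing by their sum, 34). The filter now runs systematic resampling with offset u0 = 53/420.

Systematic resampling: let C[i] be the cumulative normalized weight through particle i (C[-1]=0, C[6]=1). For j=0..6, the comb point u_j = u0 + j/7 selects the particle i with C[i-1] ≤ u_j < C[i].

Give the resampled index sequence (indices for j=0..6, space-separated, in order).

C = [1/34, 5/34, 7/17, 21/34, 27/34, 16/17, 1]
j=0: u_0=53/420 ∈ [1/34, 5/34) → index 1
j=1: u_1=113/420 ∈ [5/34, 7/17) → index 2
j=2: u_2=173/420 ∈ [7/17, 21/34) → index 3
j=3: u_3=233/420 ∈ [7/17, 21/34) → index 3
j=4: u_4=293/420 ∈ [21/34, 27/34) → index 4
j=5: u_5=353/420 ∈ [27/34, 16/17) → index 5
j=6: u_6=59/60 ∈ [16/17, 1) → index 6

1 2 3 3 4 5 6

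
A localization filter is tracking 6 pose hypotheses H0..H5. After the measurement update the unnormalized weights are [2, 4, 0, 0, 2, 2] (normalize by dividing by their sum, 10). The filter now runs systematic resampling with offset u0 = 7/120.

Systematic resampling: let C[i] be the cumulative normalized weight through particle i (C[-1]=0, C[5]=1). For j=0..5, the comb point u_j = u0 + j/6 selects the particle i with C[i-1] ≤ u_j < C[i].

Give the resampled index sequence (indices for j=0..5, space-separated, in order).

0 1 1 1 4 5

C = [1/5, 3/5, 3/5, 3/5, 4/5, 1]
j=0: u_0=7/120 ∈ [0, 1/5) → index 0
j=1: u_1=9/40 ∈ [1/5, 3/5) → index 1
j=2: u_2=47/120 ∈ [1/5, 3/5) → index 1
j=3: u_3=67/120 ∈ [1/5, 3/5) → index 1
j=4: u_4=29/40 ∈ [3/5, 4/5) → index 4
j=5: u_5=107/120 ∈ [4/5, 1) → index 5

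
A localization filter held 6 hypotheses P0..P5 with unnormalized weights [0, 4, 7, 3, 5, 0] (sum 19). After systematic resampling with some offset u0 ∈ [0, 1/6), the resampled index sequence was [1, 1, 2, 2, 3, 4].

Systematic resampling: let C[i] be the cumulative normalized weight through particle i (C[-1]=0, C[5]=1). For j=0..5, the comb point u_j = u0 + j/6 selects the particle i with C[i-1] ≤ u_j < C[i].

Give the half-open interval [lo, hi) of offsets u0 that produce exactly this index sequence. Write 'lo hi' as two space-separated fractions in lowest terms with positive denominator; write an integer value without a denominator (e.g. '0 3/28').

0 5/114

C = [0, 4/19, 11/19, 14/19, 1, 1]
j=0 picked index 1: u0 ∈ [0, 4/19)
j=1 picked index 1: u0 ∈ [-1/6, 5/114)
j=2 picked index 2: u0 ∈ [-7/57, 14/57)
j=3 picked index 2: u0 ∈ [-11/38, 3/38)
j=4 picked index 3: u0 ∈ [-5/57, 4/57)
j=5 picked index 4: u0 ∈ [-11/114, 1/6)
intersection: [0, 5/114)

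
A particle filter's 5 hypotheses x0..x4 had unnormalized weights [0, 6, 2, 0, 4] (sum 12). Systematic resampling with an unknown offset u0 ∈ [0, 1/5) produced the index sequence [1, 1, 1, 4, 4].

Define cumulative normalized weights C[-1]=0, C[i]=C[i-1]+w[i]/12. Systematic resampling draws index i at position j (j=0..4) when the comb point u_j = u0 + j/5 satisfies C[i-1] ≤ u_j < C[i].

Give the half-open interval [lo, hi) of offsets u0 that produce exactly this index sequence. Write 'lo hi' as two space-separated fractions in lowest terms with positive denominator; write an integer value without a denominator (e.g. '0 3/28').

1/15 1/10

C = [0, 1/2, 2/3, 2/3, 1]
j=0 picked index 1: u0 ∈ [0, 1/2)
j=1 picked index 1: u0 ∈ [-1/5, 3/10)
j=2 picked index 1: u0 ∈ [-2/5, 1/10)
j=3 picked index 4: u0 ∈ [1/15, 2/5)
j=4 picked index 4: u0 ∈ [-2/15, 1/5)
intersection: [1/15, 1/10)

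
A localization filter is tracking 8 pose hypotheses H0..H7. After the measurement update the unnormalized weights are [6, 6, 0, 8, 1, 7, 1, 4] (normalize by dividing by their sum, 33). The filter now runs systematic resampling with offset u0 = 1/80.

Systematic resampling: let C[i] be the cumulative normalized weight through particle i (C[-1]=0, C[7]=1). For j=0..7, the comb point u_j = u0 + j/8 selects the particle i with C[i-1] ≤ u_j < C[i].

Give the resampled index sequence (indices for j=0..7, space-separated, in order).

C = [2/11, 4/11, 4/11, 20/33, 7/11, 28/33, 29/33, 1]
j=0: u_0=1/80 ∈ [0, 2/11) → index 0
j=1: u_1=11/80 ∈ [0, 2/11) → index 0
j=2: u_2=21/80 ∈ [2/11, 4/11) → index 1
j=3: u_3=31/80 ∈ [4/11, 20/33) → index 3
j=4: u_4=41/80 ∈ [4/11, 20/33) → index 3
j=5: u_5=51/80 ∈ [7/11, 28/33) → index 5
j=6: u_6=61/80 ∈ [7/11, 28/33) → index 5
j=7: u_7=71/80 ∈ [29/33, 1) → index 7

0 0 1 3 3 5 5 7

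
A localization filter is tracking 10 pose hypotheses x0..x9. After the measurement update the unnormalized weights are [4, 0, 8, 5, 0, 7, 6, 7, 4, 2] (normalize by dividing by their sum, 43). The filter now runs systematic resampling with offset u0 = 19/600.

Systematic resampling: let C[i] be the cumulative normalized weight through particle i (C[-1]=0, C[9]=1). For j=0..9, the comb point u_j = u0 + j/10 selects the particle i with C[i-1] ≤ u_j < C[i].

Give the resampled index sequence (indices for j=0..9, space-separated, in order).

C = [4/43, 4/43, 12/43, 17/43, 17/43, 24/43, 30/43, 37/43, 41/43, 1]
j=0: u_0=19/600 ∈ [0, 4/43) → index 0
j=1: u_1=79/600 ∈ [4/43, 12/43) → index 2
j=2: u_2=139/600 ∈ [4/43, 12/43) → index 2
j=3: u_3=199/600 ∈ [12/43, 17/43) → index 3
j=4: u_4=259/600 ∈ [17/43, 24/43) → index 5
j=5: u_5=319/600 ∈ [17/43, 24/43) → index 5
j=6: u_6=379/600 ∈ [24/43, 30/43) → index 6
j=7: u_7=439/600 ∈ [30/43, 37/43) → index 7
j=8: u_8=499/600 ∈ [30/43, 37/43) → index 7
j=9: u_9=559/600 ∈ [37/43, 41/43) → index 8

0 2 2 3 5 5 6 7 7 8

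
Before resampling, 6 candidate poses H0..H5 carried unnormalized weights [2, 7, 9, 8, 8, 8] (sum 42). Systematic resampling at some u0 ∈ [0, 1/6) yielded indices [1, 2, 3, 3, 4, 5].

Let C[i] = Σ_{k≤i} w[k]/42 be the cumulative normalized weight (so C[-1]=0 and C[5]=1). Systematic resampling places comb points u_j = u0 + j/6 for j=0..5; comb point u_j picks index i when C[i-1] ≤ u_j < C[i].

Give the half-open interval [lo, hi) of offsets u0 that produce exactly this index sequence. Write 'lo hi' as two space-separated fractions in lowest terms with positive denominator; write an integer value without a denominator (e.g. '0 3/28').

C = [1/21, 3/14, 3/7, 13/21, 17/21, 1]
j=0 picked index 1: u0 ∈ [1/21, 3/14)
j=1 picked index 2: u0 ∈ [1/21, 11/42)
j=2 picked index 3: u0 ∈ [2/21, 2/7)
j=3 picked index 3: u0 ∈ [-1/14, 5/42)
j=4 picked index 4: u0 ∈ [-1/21, 1/7)
j=5 picked index 5: u0 ∈ [-1/42, 1/6)
intersection: [2/21, 5/42)

2/21 5/42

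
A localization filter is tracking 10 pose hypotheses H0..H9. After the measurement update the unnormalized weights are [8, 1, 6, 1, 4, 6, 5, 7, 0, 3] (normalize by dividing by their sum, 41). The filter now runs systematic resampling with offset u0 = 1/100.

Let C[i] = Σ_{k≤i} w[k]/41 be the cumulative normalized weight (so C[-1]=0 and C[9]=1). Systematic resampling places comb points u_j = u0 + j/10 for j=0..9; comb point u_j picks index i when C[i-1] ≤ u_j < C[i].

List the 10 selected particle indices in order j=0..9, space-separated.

0 0 1 2 4 5 5 6 7 7

C = [8/41, 9/41, 15/41, 16/41, 20/41, 26/41, 31/41, 38/41, 38/41, 1]
j=0: u_0=1/100 ∈ [0, 8/41) → index 0
j=1: u_1=11/100 ∈ [0, 8/41) → index 0
j=2: u_2=21/100 ∈ [8/41, 9/41) → index 1
j=3: u_3=31/100 ∈ [9/41, 15/41) → index 2
j=4: u_4=41/100 ∈ [16/41, 20/41) → index 4
j=5: u_5=51/100 ∈ [20/41, 26/41) → index 5
j=6: u_6=61/100 ∈ [20/41, 26/41) → index 5
j=7: u_7=71/100 ∈ [26/41, 31/41) → index 6
j=8: u_8=81/100 ∈ [31/41, 38/41) → index 7
j=9: u_9=91/100 ∈ [31/41, 38/41) → index 7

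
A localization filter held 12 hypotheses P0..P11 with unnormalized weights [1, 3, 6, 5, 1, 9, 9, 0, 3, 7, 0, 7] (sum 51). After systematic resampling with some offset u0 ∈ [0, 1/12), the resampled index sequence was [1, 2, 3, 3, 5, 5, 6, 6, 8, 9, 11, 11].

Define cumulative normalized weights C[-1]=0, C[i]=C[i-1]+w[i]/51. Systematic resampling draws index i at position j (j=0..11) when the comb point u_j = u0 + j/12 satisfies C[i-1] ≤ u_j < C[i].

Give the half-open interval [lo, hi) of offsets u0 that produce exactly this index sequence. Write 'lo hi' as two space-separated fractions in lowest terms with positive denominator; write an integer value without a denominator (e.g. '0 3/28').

C = [1/51, 4/51, 10/51, 5/17, 16/51, 25/51, 2/3, 2/3, 37/51, 44/51, 44/51, 1]
j=0 picked index 1: u0 ∈ [1/51, 4/51)
j=1 picked index 2: u0 ∈ [-1/204, 23/204)
j=2 picked index 3: u0 ∈ [1/34, 13/102)
j=3 picked index 3: u0 ∈ [-11/204, 3/68)
j=4 picked index 5: u0 ∈ [-1/51, 8/51)
j=5 picked index 5: u0 ∈ [-7/68, 5/68)
j=6 picked index 6: u0 ∈ [-1/102, 1/6)
j=7 picked index 6: u0 ∈ [-19/204, 1/12)
j=8 picked index 8: u0 ∈ [0, 1/17)
j=9 picked index 9: u0 ∈ [-5/204, 23/204)
j=10 picked index 11: u0 ∈ [1/34, 1/6)
j=11 picked index 11: u0 ∈ [-11/204, 1/12)
intersection: [1/34, 3/68)

1/34 3/68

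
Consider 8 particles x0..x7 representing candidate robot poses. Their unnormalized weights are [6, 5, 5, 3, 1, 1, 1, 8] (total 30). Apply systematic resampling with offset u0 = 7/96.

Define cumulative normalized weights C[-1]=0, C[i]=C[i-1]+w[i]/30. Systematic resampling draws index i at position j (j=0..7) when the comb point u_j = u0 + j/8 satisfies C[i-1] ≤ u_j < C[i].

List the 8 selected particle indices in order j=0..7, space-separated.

C = [1/5, 11/30, 8/15, 19/30, 2/3, 7/10, 11/15, 1]
j=0: u_0=7/96 ∈ [0, 1/5) → index 0
j=1: u_1=19/96 ∈ [0, 1/5) → index 0
j=2: u_2=31/96 ∈ [1/5, 11/30) → index 1
j=3: u_3=43/96 ∈ [11/30, 8/15) → index 2
j=4: u_4=55/96 ∈ [8/15, 19/30) → index 3
j=5: u_5=67/96 ∈ [2/3, 7/10) → index 5
j=6: u_6=79/96 ∈ [11/15, 1) → index 7
j=7: u_7=91/96 ∈ [11/15, 1) → index 7

0 0 1 2 3 5 7 7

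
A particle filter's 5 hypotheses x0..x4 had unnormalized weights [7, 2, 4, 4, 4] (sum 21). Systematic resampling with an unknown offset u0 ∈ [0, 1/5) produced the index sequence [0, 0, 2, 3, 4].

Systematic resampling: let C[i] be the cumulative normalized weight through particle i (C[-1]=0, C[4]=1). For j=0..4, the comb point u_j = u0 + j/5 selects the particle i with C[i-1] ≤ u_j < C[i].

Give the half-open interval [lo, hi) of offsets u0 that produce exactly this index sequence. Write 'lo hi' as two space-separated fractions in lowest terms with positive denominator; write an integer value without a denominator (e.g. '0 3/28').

C = [1/3, 3/7, 13/21, 17/21, 1]
j=0 picked index 0: u0 ∈ [0, 1/3)
j=1 picked index 0: u0 ∈ [-1/5, 2/15)
j=2 picked index 2: u0 ∈ [1/35, 23/105)
j=3 picked index 3: u0 ∈ [2/105, 22/105)
j=4 picked index 4: u0 ∈ [1/105, 1/5)
intersection: [1/35, 2/15)

1/35 2/15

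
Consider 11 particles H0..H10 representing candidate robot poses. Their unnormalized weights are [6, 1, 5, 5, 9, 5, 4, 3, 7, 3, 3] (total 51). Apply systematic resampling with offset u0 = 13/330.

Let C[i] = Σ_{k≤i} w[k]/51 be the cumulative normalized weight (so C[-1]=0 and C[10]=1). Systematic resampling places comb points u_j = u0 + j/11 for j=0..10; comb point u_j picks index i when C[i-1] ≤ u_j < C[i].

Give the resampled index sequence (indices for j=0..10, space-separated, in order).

0 1 2 3 4 4 5 6 8 8 10

C = [2/17, 7/51, 4/17, 1/3, 26/51, 31/51, 35/51, 38/51, 15/17, 16/17, 1]
j=0: u_0=13/330 ∈ [0, 2/17) → index 0
j=1: u_1=43/330 ∈ [2/17, 7/51) → index 1
j=2: u_2=73/330 ∈ [7/51, 4/17) → index 2
j=3: u_3=103/330 ∈ [4/17, 1/3) → index 3
j=4: u_4=133/330 ∈ [1/3, 26/51) → index 4
j=5: u_5=163/330 ∈ [1/3, 26/51) → index 4
j=6: u_6=193/330 ∈ [26/51, 31/51) → index 5
j=7: u_7=223/330 ∈ [31/51, 35/51) → index 6
j=8: u_8=23/30 ∈ [38/51, 15/17) → index 8
j=9: u_9=283/330 ∈ [38/51, 15/17) → index 8
j=10: u_10=313/330 ∈ [16/17, 1) → index 10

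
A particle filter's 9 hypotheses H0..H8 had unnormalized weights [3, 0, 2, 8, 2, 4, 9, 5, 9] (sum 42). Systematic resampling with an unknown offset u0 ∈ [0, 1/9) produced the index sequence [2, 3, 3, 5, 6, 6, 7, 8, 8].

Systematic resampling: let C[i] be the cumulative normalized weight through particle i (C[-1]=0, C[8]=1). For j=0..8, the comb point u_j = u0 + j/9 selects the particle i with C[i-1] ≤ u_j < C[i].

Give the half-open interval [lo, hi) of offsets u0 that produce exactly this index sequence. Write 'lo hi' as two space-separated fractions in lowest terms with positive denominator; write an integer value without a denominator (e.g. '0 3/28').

C = [1/14, 1/14, 5/42, 13/42, 5/14, 19/42, 2/3, 11/14, 1]
j=0 picked index 2: u0 ∈ [1/14, 5/42)
j=1 picked index 3: u0 ∈ [1/126, 25/126)
j=2 picked index 3: u0 ∈ [-13/126, 11/126)
j=3 picked index 5: u0 ∈ [1/42, 5/42)
j=4 picked index 6: u0 ∈ [1/126, 2/9)
j=5 picked index 6: u0 ∈ [-13/126, 1/9)
j=6 picked index 7: u0 ∈ [0, 5/42)
j=7 picked index 8: u0 ∈ [1/126, 2/9)
j=8 picked index 8: u0 ∈ [-13/126, 1/9)
intersection: [1/14, 11/126)

1/14 11/126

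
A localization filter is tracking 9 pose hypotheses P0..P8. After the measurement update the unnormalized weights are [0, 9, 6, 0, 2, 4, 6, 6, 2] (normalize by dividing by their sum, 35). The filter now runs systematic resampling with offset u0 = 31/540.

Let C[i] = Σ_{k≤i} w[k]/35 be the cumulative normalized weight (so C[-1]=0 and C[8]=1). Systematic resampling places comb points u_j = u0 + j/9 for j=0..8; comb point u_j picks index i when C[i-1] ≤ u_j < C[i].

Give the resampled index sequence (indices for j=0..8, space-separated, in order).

C = [0, 9/35, 3/7, 3/7, 17/35, 3/5, 27/35, 33/35, 1]
j=0: u_0=31/540 ∈ [0, 9/35) → index 1
j=1: u_1=91/540 ∈ [0, 9/35) → index 1
j=2: u_2=151/540 ∈ [9/35, 3/7) → index 2
j=3: u_3=211/540 ∈ [9/35, 3/7) → index 2
j=4: u_4=271/540 ∈ [17/35, 3/5) → index 5
j=5: u_5=331/540 ∈ [3/5, 27/35) → index 6
j=6: u_6=391/540 ∈ [3/5, 27/35) → index 6
j=7: u_7=451/540 ∈ [27/35, 33/35) → index 7
j=8: u_8=511/540 ∈ [33/35, 1) → index 8

1 1 2 2 5 6 6 7 8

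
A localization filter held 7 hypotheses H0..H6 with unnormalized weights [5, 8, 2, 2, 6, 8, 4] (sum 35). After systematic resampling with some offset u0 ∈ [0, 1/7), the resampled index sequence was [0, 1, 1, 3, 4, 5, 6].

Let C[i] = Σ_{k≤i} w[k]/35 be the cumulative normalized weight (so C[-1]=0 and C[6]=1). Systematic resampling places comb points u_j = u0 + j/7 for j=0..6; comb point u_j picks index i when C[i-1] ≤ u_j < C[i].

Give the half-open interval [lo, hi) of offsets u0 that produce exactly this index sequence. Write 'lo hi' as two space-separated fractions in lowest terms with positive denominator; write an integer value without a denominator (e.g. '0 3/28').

1/35 2/35

C = [1/7, 13/35, 3/7, 17/35, 23/35, 31/35, 1]
j=0 picked index 0: u0 ∈ [0, 1/7)
j=1 picked index 1: u0 ∈ [0, 8/35)
j=2 picked index 1: u0 ∈ [-1/7, 3/35)
j=3 picked index 3: u0 ∈ [0, 2/35)
j=4 picked index 4: u0 ∈ [-3/35, 3/35)
j=5 picked index 5: u0 ∈ [-2/35, 6/35)
j=6 picked index 6: u0 ∈ [1/35, 1/7)
intersection: [1/35, 2/35)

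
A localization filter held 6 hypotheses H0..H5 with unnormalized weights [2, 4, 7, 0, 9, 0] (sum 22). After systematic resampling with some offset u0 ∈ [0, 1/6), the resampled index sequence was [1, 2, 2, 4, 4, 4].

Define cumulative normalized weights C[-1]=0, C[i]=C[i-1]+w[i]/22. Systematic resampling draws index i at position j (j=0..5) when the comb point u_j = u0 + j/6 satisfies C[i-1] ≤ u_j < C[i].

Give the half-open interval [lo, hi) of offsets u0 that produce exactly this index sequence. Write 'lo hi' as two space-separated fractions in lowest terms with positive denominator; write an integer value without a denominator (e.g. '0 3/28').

C = [1/11, 3/11, 13/22, 13/22, 1, 1]
j=0 picked index 1: u0 ∈ [1/11, 3/11)
j=1 picked index 2: u0 ∈ [7/66, 14/33)
j=2 picked index 2: u0 ∈ [-2/33, 17/66)
j=3 picked index 4: u0 ∈ [1/11, 1/2)
j=4 picked index 4: u0 ∈ [-5/66, 1/3)
j=5 picked index 4: u0 ∈ [-8/33, 1/6)
intersection: [7/66, 1/6)

7/66 1/6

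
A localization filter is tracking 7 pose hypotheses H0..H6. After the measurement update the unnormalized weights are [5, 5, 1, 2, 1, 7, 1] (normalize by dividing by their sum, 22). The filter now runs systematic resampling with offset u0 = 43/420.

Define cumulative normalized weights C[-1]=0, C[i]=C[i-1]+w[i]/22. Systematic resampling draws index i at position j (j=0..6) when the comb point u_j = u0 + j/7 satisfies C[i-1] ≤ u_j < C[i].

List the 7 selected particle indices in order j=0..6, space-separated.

C = [5/22, 5/11, 1/2, 13/22, 7/11, 21/22, 1]
j=0: u_0=43/420 ∈ [0, 5/22) → index 0
j=1: u_1=103/420 ∈ [5/22, 5/11) → index 1
j=2: u_2=163/420 ∈ [5/22, 5/11) → index 1
j=3: u_3=223/420 ∈ [1/2, 13/22) → index 3
j=4: u_4=283/420 ∈ [7/11, 21/22) → index 5
j=5: u_5=49/60 ∈ [7/11, 21/22) → index 5
j=6: u_6=403/420 ∈ [21/22, 1) → index 6

0 1 1 3 5 5 6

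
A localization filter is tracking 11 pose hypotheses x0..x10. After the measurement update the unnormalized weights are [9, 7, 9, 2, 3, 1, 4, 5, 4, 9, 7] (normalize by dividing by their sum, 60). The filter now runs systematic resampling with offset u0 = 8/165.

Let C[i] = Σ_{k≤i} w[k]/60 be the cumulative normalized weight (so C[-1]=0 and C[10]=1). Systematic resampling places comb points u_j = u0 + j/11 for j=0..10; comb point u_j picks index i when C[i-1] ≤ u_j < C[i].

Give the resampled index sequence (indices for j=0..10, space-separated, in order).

0 0 1 2 2 5 7 8 9 9 10

C = [3/20, 4/15, 5/12, 9/20, 1/2, 31/60, 7/12, 2/3, 11/15, 53/60, 1]
j=0: u_0=8/165 ∈ [0, 3/20) → index 0
j=1: u_1=23/165 ∈ [0, 3/20) → index 0
j=2: u_2=38/165 ∈ [3/20, 4/15) → index 1
j=3: u_3=53/165 ∈ [4/15, 5/12) → index 2
j=4: u_4=68/165 ∈ [4/15, 5/12) → index 2
j=5: u_5=83/165 ∈ [1/2, 31/60) → index 5
j=6: u_6=98/165 ∈ [7/12, 2/3) → index 7
j=7: u_7=113/165 ∈ [2/3, 11/15) → index 8
j=8: u_8=128/165 ∈ [11/15, 53/60) → index 9
j=9: u_9=13/15 ∈ [11/15, 53/60) → index 9
j=10: u_10=158/165 ∈ [53/60, 1) → index 10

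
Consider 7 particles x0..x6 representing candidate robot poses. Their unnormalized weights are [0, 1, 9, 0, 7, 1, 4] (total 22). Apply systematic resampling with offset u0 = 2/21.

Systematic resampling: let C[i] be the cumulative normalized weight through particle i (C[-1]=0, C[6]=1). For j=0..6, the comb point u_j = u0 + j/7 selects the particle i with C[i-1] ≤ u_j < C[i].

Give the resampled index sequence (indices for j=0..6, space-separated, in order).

C = [0, 1/22, 5/11, 5/11, 17/22, 9/11, 1]
j=0: u_0=2/21 ∈ [1/22, 5/11) → index 2
j=1: u_1=5/21 ∈ [1/22, 5/11) → index 2
j=2: u_2=8/21 ∈ [1/22, 5/11) → index 2
j=3: u_3=11/21 ∈ [5/11, 17/22) → index 4
j=4: u_4=2/3 ∈ [5/11, 17/22) → index 4
j=5: u_5=17/21 ∈ [17/22, 9/11) → index 5
j=6: u_6=20/21 ∈ [9/11, 1) → index 6

2 2 2 4 4 5 6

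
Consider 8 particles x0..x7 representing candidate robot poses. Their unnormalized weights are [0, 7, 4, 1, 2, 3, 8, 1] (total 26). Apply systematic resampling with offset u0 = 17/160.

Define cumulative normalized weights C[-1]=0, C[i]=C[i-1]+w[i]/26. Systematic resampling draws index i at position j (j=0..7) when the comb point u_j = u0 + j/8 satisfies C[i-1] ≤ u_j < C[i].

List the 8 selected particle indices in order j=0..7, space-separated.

C = [0, 7/26, 11/26, 6/13, 7/13, 17/26, 25/26, 1]
j=0: u_0=17/160 ∈ [0, 7/26) → index 1
j=1: u_1=37/160 ∈ [0, 7/26) → index 1
j=2: u_2=57/160 ∈ [7/26, 11/26) → index 2
j=3: u_3=77/160 ∈ [6/13, 7/13) → index 4
j=4: u_4=97/160 ∈ [7/13, 17/26) → index 5
j=5: u_5=117/160 ∈ [17/26, 25/26) → index 6
j=6: u_6=137/160 ∈ [17/26, 25/26) → index 6
j=7: u_7=157/160 ∈ [25/26, 1) → index 7

1 1 2 4 5 6 6 7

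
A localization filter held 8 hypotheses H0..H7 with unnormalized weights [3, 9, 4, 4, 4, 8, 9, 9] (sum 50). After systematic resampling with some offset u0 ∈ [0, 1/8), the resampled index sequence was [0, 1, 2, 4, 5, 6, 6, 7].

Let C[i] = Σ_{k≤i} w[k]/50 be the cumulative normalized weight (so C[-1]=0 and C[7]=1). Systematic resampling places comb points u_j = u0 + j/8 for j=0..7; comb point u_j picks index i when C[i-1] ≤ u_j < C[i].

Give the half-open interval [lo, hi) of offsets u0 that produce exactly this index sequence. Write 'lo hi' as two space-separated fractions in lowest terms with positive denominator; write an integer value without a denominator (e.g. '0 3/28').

1/40 3/50

C = [3/50, 6/25, 8/25, 2/5, 12/25, 16/25, 41/50, 1]
j=0 picked index 0: u0 ∈ [0, 3/50)
j=1 picked index 1: u0 ∈ [-13/200, 23/200)
j=2 picked index 2: u0 ∈ [-1/100, 7/100)
j=3 picked index 4: u0 ∈ [1/40, 21/200)
j=4 picked index 5: u0 ∈ [-1/50, 7/50)
j=5 picked index 6: u0 ∈ [3/200, 39/200)
j=6 picked index 6: u0 ∈ [-11/100, 7/100)
j=7 picked index 7: u0 ∈ [-11/200, 1/8)
intersection: [1/40, 3/50)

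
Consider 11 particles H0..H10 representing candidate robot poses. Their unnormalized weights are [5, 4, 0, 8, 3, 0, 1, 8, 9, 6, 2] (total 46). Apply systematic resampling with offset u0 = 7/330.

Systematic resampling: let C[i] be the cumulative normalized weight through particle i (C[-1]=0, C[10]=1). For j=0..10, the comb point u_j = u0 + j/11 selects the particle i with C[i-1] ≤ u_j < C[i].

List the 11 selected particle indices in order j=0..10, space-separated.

0 1 3 3 4 7 7 8 8 9 9

C = [5/46, 9/46, 9/46, 17/46, 10/23, 10/23, 21/46, 29/46, 19/23, 22/23, 1]
j=0: u_0=7/330 ∈ [0, 5/46) → index 0
j=1: u_1=37/330 ∈ [5/46, 9/46) → index 1
j=2: u_2=67/330 ∈ [9/46, 17/46) → index 3
j=3: u_3=97/330 ∈ [9/46, 17/46) → index 3
j=4: u_4=127/330 ∈ [17/46, 10/23) → index 4
j=5: u_5=157/330 ∈ [21/46, 29/46) → index 7
j=6: u_6=17/30 ∈ [21/46, 29/46) → index 7
j=7: u_7=217/330 ∈ [29/46, 19/23) → index 8
j=8: u_8=247/330 ∈ [29/46, 19/23) → index 8
j=9: u_9=277/330 ∈ [19/23, 22/23) → index 9
j=10: u_10=307/330 ∈ [19/23, 22/23) → index 9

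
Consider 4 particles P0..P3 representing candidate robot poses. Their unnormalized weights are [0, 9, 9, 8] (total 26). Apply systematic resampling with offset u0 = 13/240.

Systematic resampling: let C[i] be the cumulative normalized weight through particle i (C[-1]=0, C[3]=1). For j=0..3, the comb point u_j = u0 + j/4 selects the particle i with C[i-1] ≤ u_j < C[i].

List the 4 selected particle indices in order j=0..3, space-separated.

C = [0, 9/26, 9/13, 1]
j=0: u_0=13/240 ∈ [0, 9/26) → index 1
j=1: u_1=73/240 ∈ [0, 9/26) → index 1
j=2: u_2=133/240 ∈ [9/26, 9/13) → index 2
j=3: u_3=193/240 ∈ [9/13, 1) → index 3

1 1 2 3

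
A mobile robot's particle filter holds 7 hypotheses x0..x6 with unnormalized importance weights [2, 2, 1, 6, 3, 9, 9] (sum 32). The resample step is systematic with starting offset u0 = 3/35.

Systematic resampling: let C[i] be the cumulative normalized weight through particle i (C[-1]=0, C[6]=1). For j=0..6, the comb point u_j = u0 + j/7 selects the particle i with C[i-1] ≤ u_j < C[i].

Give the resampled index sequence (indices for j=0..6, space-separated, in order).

1 3 4 5 5 6 6

C = [1/16, 1/8, 5/32, 11/32, 7/16, 23/32, 1]
j=0: u_0=3/35 ∈ [1/16, 1/8) → index 1
j=1: u_1=8/35 ∈ [5/32, 11/32) → index 3
j=2: u_2=13/35 ∈ [11/32, 7/16) → index 4
j=3: u_3=18/35 ∈ [7/16, 23/32) → index 5
j=4: u_4=23/35 ∈ [7/16, 23/32) → index 5
j=5: u_5=4/5 ∈ [23/32, 1) → index 6
j=6: u_6=33/35 ∈ [23/32, 1) → index 6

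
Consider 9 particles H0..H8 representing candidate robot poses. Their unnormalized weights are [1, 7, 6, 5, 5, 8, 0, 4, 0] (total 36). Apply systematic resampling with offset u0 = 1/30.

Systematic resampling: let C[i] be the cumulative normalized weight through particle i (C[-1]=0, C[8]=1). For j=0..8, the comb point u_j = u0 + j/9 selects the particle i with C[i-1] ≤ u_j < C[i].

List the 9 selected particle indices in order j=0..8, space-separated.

C = [1/36, 2/9, 7/18, 19/36, 2/3, 8/9, 8/9, 1, 1]
j=0: u_0=1/30 ∈ [1/36, 2/9) → index 1
j=1: u_1=13/90 ∈ [1/36, 2/9) → index 1
j=2: u_2=23/90 ∈ [2/9, 7/18) → index 2
j=3: u_3=11/30 ∈ [2/9, 7/18) → index 2
j=4: u_4=43/90 ∈ [7/18, 19/36) → index 3
j=5: u_5=53/90 ∈ [19/36, 2/3) → index 4
j=6: u_6=7/10 ∈ [2/3, 8/9) → index 5
j=7: u_7=73/90 ∈ [2/3, 8/9) → index 5
j=8: u_8=83/90 ∈ [8/9, 1) → index 7

1 1 2 2 3 4 5 5 7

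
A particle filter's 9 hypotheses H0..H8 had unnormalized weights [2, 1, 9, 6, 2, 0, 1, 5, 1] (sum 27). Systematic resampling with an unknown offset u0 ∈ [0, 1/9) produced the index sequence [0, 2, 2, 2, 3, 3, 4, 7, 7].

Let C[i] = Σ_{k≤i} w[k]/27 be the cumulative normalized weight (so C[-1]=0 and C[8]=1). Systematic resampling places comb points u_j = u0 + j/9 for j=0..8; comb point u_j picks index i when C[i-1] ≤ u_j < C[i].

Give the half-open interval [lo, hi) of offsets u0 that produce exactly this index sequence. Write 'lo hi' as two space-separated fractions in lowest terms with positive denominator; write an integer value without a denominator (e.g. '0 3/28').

C = [2/27, 1/9, 4/9, 2/3, 20/27, 20/27, 7/9, 26/27, 1]
j=0 picked index 0: u0 ∈ [0, 2/27)
j=1 picked index 2: u0 ∈ [0, 1/3)
j=2 picked index 2: u0 ∈ [-1/9, 2/9)
j=3 picked index 2: u0 ∈ [-2/9, 1/9)
j=4 picked index 3: u0 ∈ [0, 2/9)
j=5 picked index 3: u0 ∈ [-1/9, 1/9)
j=6 picked index 4: u0 ∈ [0, 2/27)
j=7 picked index 7: u0 ∈ [0, 5/27)
j=8 picked index 7: u0 ∈ [-1/9, 2/27)
intersection: [0, 2/27)

0 2/27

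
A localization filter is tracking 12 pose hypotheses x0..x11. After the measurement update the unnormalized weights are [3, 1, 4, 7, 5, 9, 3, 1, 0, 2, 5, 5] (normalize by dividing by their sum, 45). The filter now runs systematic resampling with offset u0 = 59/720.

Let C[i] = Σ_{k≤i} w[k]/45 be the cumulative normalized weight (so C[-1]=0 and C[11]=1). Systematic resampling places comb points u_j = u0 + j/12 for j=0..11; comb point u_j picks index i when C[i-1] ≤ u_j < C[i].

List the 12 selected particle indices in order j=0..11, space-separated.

1 2 3 3 4 5 5 6 9 10 11 11

C = [1/15, 4/45, 8/45, 1/3, 4/9, 29/45, 32/45, 11/15, 11/15, 7/9, 8/9, 1]
j=0: u_0=59/720 ∈ [1/15, 4/45) → index 1
j=1: u_1=119/720 ∈ [4/45, 8/45) → index 2
j=2: u_2=179/720 ∈ [8/45, 1/3) → index 3
j=3: u_3=239/720 ∈ [8/45, 1/3) → index 3
j=4: u_4=299/720 ∈ [1/3, 4/9) → index 4
j=5: u_5=359/720 ∈ [4/9, 29/45) → index 5
j=6: u_6=419/720 ∈ [4/9, 29/45) → index 5
j=7: u_7=479/720 ∈ [29/45, 32/45) → index 6
j=8: u_8=539/720 ∈ [11/15, 7/9) → index 9
j=9: u_9=599/720 ∈ [7/9, 8/9) → index 10
j=10: u_10=659/720 ∈ [8/9, 1) → index 11
j=11: u_11=719/720 ∈ [8/9, 1) → index 11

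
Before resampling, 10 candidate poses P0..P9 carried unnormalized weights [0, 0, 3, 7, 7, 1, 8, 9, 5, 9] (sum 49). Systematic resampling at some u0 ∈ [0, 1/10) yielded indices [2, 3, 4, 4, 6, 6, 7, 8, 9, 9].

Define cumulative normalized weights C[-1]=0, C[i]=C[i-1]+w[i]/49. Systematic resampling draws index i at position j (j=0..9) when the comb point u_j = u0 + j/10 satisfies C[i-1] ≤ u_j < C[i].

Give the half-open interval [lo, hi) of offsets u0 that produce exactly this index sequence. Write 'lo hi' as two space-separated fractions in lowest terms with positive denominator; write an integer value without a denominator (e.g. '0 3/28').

C = [0, 0, 3/49, 10/49, 17/49, 18/49, 26/49, 5/7, 40/49, 1]
j=0 picked index 2: u0 ∈ [0, 3/49)
j=1 picked index 3: u0 ∈ [-19/490, 51/490)
j=2 picked index 4: u0 ∈ [1/245, 36/245)
j=3 picked index 4: u0 ∈ [-47/490, 23/490)
j=4 picked index 6: u0 ∈ [-8/245, 32/245)
j=5 picked index 6: u0 ∈ [-13/98, 3/98)
j=6 picked index 7: u0 ∈ [-17/245, 4/35)
j=7 picked index 8: u0 ∈ [1/70, 57/490)
j=8 picked index 9: u0 ∈ [4/245, 1/5)
j=9 picked index 9: u0 ∈ [-41/490, 1/10)
intersection: [4/245, 3/98)

4/245 3/98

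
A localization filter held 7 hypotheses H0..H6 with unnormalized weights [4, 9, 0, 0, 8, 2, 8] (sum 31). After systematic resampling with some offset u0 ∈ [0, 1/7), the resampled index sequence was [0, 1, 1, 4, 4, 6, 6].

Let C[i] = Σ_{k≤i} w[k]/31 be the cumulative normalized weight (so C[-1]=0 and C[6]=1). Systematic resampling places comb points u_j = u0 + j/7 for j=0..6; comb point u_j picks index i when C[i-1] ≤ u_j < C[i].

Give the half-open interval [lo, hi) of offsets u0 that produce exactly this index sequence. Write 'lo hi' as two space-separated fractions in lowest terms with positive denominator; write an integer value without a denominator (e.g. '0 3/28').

6/217 23/217

C = [4/31, 13/31, 13/31, 13/31, 21/31, 23/31, 1]
j=0 picked index 0: u0 ∈ [0, 4/31)
j=1 picked index 1: u0 ∈ [-3/217, 60/217)
j=2 picked index 1: u0 ∈ [-34/217, 29/217)
j=3 picked index 4: u0 ∈ [-2/217, 54/217)
j=4 picked index 4: u0 ∈ [-33/217, 23/217)
j=5 picked index 6: u0 ∈ [6/217, 2/7)
j=6 picked index 6: u0 ∈ [-25/217, 1/7)
intersection: [6/217, 23/217)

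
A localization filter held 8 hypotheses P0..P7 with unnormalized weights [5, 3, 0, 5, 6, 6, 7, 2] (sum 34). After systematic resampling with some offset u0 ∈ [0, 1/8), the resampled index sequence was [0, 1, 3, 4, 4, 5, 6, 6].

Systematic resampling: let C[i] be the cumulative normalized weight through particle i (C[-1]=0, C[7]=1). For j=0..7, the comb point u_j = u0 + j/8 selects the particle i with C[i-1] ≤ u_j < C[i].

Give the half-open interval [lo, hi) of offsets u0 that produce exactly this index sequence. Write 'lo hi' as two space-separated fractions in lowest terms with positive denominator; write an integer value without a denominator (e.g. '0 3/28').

C = [5/34, 4/17, 4/17, 13/34, 19/34, 25/34, 16/17, 1]
j=0 picked index 0: u0 ∈ [0, 5/34)
j=1 picked index 1: u0 ∈ [3/136, 15/136)
j=2 picked index 3: u0 ∈ [-1/68, 9/68)
j=3 picked index 4: u0 ∈ [1/136, 25/136)
j=4 picked index 4: u0 ∈ [-2/17, 1/17)
j=5 picked index 5: u0 ∈ [-9/136, 15/136)
j=6 picked index 6: u0 ∈ [-1/68, 13/68)
j=7 picked index 6: u0 ∈ [-19/136, 9/136)
intersection: [3/136, 1/17)

3/136 1/17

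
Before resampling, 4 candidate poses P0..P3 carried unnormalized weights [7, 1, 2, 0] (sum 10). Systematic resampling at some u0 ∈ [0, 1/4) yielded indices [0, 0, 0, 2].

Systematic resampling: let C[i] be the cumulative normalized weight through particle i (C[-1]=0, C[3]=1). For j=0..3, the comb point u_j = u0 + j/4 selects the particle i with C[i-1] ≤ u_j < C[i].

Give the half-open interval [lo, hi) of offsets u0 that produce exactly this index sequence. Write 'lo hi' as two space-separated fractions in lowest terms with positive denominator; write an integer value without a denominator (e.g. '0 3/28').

C = [7/10, 4/5, 1, 1]
j=0 picked index 0: u0 ∈ [0, 7/10)
j=1 picked index 0: u0 ∈ [-1/4, 9/20)
j=2 picked index 0: u0 ∈ [-1/2, 1/5)
j=3 picked index 2: u0 ∈ [1/20, 1/4)
intersection: [1/20, 1/5)

1/20 1/5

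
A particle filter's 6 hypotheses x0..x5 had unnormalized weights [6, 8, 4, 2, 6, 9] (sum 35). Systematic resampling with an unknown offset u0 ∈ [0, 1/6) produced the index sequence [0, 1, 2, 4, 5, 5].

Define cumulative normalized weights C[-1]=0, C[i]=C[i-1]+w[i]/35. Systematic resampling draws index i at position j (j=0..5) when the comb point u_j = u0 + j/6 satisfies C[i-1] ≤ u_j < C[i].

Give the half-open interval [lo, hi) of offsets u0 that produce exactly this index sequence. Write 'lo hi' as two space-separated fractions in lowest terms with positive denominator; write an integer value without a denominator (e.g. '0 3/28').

8/105 1/6

C = [6/35, 2/5, 18/35, 4/7, 26/35, 1]
j=0 picked index 0: u0 ∈ [0, 6/35)
j=1 picked index 1: u0 ∈ [1/210, 7/30)
j=2 picked index 2: u0 ∈ [1/15, 19/105)
j=3 picked index 4: u0 ∈ [1/14, 17/70)
j=4 picked index 5: u0 ∈ [8/105, 1/3)
j=5 picked index 5: u0 ∈ [-19/210, 1/6)
intersection: [8/105, 1/6)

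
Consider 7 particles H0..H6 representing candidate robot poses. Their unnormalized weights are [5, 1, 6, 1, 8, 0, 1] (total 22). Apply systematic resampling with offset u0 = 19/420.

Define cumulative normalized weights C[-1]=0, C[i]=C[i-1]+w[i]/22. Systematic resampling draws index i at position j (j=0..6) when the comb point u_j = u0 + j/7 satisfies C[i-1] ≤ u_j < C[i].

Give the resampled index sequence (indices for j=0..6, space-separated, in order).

0 0 2 2 4 4 4

C = [5/22, 3/11, 6/11, 13/22, 21/22, 21/22, 1]
j=0: u_0=19/420 ∈ [0, 5/22) → index 0
j=1: u_1=79/420 ∈ [0, 5/22) → index 0
j=2: u_2=139/420 ∈ [3/11, 6/11) → index 2
j=3: u_3=199/420 ∈ [3/11, 6/11) → index 2
j=4: u_4=37/60 ∈ [13/22, 21/22) → index 4
j=5: u_5=319/420 ∈ [13/22, 21/22) → index 4
j=6: u_6=379/420 ∈ [13/22, 21/22) → index 4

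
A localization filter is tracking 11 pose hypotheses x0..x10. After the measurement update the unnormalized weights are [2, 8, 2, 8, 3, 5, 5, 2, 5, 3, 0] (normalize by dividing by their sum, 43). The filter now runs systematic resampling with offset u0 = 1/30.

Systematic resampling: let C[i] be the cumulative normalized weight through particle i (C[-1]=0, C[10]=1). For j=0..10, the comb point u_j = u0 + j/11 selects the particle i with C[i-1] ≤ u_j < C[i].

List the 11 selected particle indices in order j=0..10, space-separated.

0 1 1 3 3 4 5 6 6 8 9

C = [2/43, 10/43, 12/43, 20/43, 23/43, 28/43, 33/43, 35/43, 40/43, 1, 1]
j=0: u_0=1/30 ∈ [0, 2/43) → index 0
j=1: u_1=41/330 ∈ [2/43, 10/43) → index 1
j=2: u_2=71/330 ∈ [2/43, 10/43) → index 1
j=3: u_3=101/330 ∈ [12/43, 20/43) → index 3
j=4: u_4=131/330 ∈ [12/43, 20/43) → index 3
j=5: u_5=161/330 ∈ [20/43, 23/43) → index 4
j=6: u_6=191/330 ∈ [23/43, 28/43) → index 5
j=7: u_7=221/330 ∈ [28/43, 33/43) → index 6
j=8: u_8=251/330 ∈ [28/43, 33/43) → index 6
j=9: u_9=281/330 ∈ [35/43, 40/43) → index 8
j=10: u_10=311/330 ∈ [40/43, 1) → index 9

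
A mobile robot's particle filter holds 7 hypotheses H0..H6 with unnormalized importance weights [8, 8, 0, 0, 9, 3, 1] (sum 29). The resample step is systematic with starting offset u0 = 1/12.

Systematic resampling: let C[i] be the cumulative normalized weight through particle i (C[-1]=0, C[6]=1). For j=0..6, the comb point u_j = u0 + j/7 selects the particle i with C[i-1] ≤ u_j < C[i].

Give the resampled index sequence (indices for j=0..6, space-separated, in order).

0 0 1 1 4 4 5

C = [8/29, 16/29, 16/29, 16/29, 25/29, 28/29, 1]
j=0: u_0=1/12 ∈ [0, 8/29) → index 0
j=1: u_1=19/84 ∈ [0, 8/29) → index 0
j=2: u_2=31/84 ∈ [8/29, 16/29) → index 1
j=3: u_3=43/84 ∈ [8/29, 16/29) → index 1
j=4: u_4=55/84 ∈ [16/29, 25/29) → index 4
j=5: u_5=67/84 ∈ [16/29, 25/29) → index 4
j=6: u_6=79/84 ∈ [25/29, 28/29) → index 5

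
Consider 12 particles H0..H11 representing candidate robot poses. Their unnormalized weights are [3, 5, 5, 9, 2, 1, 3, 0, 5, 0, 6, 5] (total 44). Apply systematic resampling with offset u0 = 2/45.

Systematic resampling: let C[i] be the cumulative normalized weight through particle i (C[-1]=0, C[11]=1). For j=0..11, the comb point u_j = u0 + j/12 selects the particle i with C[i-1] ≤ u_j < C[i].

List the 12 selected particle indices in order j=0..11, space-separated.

0 1 2 2 3 3 4 6 8 10 10 11

C = [3/44, 2/11, 13/44, 1/2, 6/11, 25/44, 7/11, 7/11, 3/4, 3/4, 39/44, 1]
j=0: u_0=2/45 ∈ [0, 3/44) → index 0
j=1: u_1=23/180 ∈ [3/44, 2/11) → index 1
j=2: u_2=19/90 ∈ [2/11, 13/44) → index 2
j=3: u_3=53/180 ∈ [2/11, 13/44) → index 2
j=4: u_4=17/45 ∈ [13/44, 1/2) → index 3
j=5: u_5=83/180 ∈ [13/44, 1/2) → index 3
j=6: u_6=49/90 ∈ [1/2, 6/11) → index 4
j=7: u_7=113/180 ∈ [25/44, 7/11) → index 6
j=8: u_8=32/45 ∈ [7/11, 3/4) → index 8
j=9: u_9=143/180 ∈ [3/4, 39/44) → index 10
j=10: u_10=79/90 ∈ [3/4, 39/44) → index 10
j=11: u_11=173/180 ∈ [39/44, 1) → index 11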